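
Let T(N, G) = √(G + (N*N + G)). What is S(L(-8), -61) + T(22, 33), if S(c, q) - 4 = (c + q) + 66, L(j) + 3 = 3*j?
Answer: -18 + 5*√22 ≈ 5.4521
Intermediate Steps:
L(j) = -3 + 3*j
T(N, G) = √(N² + 2*G) (T(N, G) = √(G + (N² + G)) = √(G + (G + N²)) = √(N² + 2*G))
S(c, q) = 70 + c + q (S(c, q) = 4 + ((c + q) + 66) = 4 + (66 + c + q) = 70 + c + q)
S(L(-8), -61) + T(22, 33) = (70 + (-3 + 3*(-8)) - 61) + √(22² + 2*33) = (70 + (-3 - 24) - 61) + √(484 + 66) = (70 - 27 - 61) + √550 = -18 + 5*√22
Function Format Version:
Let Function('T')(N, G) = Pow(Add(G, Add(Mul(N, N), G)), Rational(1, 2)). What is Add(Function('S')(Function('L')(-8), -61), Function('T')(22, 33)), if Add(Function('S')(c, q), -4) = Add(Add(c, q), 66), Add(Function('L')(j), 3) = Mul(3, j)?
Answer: Add(-18, Mul(5, Pow(22, Rational(1, 2)))) ≈ 5.4521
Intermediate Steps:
Function('L')(j) = Add(-3, Mul(3, j))
Function('T')(N, G) = Pow(Add(Pow(N, 2), Mul(2, G)), Rational(1, 2)) (Function('T')(N, G) = Pow(Add(G, Add(Pow(N, 2), G)), Rational(1, 2)) = Pow(Add(G, Add(G, Pow(N, 2))), Rational(1, 2)) = Pow(Add(Pow(N, 2), Mul(2, G)), Rational(1, 2)))
Function('S')(c, q) = Add(70, c, q) (Function('S')(c, q) = Add(4, Add(Add(c, q), 66)) = Add(4, Add(66, c, q)) = Add(70, c, q))
Add(Function('S')(Function('L')(-8), -61), Function('T')(22, 33)) = Add(Add(70, Add(-3, Mul(3, -8)), -61), Pow(Add(Pow(22, 2), Mul(2, 33)), Rational(1, 2))) = Add(Add(70, Add(-3, -24), -61), Pow(Add(484, 66), Rational(1, 2))) = Add(Add(70, -27, -61), Pow(550, Rational(1, 2))) = Add(-18, Mul(5, Pow(22, Rational(1, 2))))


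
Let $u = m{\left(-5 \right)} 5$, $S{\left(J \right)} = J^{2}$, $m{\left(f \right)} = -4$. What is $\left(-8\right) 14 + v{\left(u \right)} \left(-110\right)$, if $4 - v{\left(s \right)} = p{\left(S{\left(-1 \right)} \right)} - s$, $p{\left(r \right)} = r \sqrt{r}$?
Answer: $1758$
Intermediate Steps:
$u = -20$ ($u = \left(-4\right) 5 = -20$)
$p{\left(r \right)} = r^{\frac{3}{2}}$
$v{\left(s \right)} = 3 + s$ ($v{\left(s \right)} = 4 - \left(\left(\left(-1\right)^{2}\right)^{\frac{3}{2}} - s\right) = 4 - \left(1^{\frac{3}{2}} - s\right) = 4 - \left(1 - s\right) = 4 + \left(-1 + s\right) = 3 + s$)
$\left(-8\right) 14 + v{\left(u \right)} \left(-110\right) = \left(-8\right) 14 + \left(3 - 20\right) \left(-110\right) = -112 - -1870 = -112 + 1870 = 1758$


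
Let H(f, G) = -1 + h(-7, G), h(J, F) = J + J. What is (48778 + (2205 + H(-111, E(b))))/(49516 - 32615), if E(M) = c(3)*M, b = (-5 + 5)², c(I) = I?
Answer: 50968/16901 ≈ 3.0157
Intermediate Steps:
b = 0 (b = 0² = 0)
E(M) = 3*M
h(J, F) = 2*J
H(f, G) = -15 (H(f, G) = -1 + 2*(-7) = -1 - 14 = -15)
(48778 + (2205 + H(-111, E(b))))/(49516 - 32615) = (48778 + (2205 - 15))/(49516 - 32615) = (48778 + 2190)/16901 = 50968*(1/16901) = 50968/16901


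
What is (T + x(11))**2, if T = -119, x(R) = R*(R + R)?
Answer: 15129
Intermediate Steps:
x(R) = 2*R**2 (x(R) = R*(2*R) = 2*R**2)
(T + x(11))**2 = (-119 + 2*11**2)**2 = (-119 + 2*121)**2 = (-119 + 242)**2 = 123**2 = 15129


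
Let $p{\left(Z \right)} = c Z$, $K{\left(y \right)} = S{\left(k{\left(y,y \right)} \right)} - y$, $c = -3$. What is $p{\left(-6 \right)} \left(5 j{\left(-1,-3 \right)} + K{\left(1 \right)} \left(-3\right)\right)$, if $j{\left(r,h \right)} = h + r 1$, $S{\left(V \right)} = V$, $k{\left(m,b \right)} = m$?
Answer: $-360$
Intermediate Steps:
$j{\left(r,h \right)} = h + r$
$K{\left(y \right)} = 0$ ($K{\left(y \right)} = y - y = 0$)
$p{\left(Z \right)} = - 3 Z$
$p{\left(-6 \right)} \left(5 j{\left(-1,-3 \right)} + K{\left(1 \right)} \left(-3\right)\right) = \left(-3\right) \left(-6\right) \left(5 \left(-3 - 1\right) + 0 \left(-3\right)\right) = 18 \left(5 \left(-4\right) + 0\right) = 18 \left(-20 + 0\right) = 18 \left(-20\right) = -360$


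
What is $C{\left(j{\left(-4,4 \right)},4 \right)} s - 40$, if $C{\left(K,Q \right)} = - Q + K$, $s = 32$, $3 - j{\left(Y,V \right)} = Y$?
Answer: $56$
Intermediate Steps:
$j{\left(Y,V \right)} = 3 - Y$
$C{\left(K,Q \right)} = K - Q$
$C{\left(j{\left(-4,4 \right)},4 \right)} s - 40 = \left(\left(3 - -4\right) - 4\right) 32 - 40 = \left(\left(3 + 4\right) - 4\right) 32 - 40 = \left(7 - 4\right) 32 - 40 = 3 \cdot 32 - 40 = 96 - 40 = 56$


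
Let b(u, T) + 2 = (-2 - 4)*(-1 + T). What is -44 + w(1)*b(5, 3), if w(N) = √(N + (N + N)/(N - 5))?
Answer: -44 - 7*√2 ≈ -53.899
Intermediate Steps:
b(u, T) = 4 - 6*T (b(u, T) = -2 + (-2 - 4)*(-1 + T) = -2 - 6*(-1 + T) = -2 + (6 - 6*T) = 4 - 6*T)
w(N) = √(N + 2*N/(-5 + N)) (w(N) = √(N + (2*N)/(-5 + N)) = √(N + 2*N/(-5 + N)))
-44 + w(1)*b(5, 3) = -44 + √(1*(-3 + 1)/(-5 + 1))*(4 - 6*3) = -44 + √(1*(-2)/(-4))*(4 - 18) = -44 + √(1*(-¼)*(-2))*(-14) = -44 + √(½)*(-14) = -44 + (√2/2)*(-14) = -44 - 7*√2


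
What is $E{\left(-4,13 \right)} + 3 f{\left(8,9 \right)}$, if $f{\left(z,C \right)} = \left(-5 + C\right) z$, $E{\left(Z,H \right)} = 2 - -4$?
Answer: $102$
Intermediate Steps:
$E{\left(Z,H \right)} = 6$ ($E{\left(Z,H \right)} = 2 + 4 = 6$)
$f{\left(z,C \right)} = z \left(-5 + C\right)$
$E{\left(-4,13 \right)} + 3 f{\left(8,9 \right)} = 6 + 3 \cdot 8 \left(-5 + 9\right) = 6 + 3 \cdot 8 \cdot 4 = 6 + 3 \cdot 32 = 6 + 96 = 102$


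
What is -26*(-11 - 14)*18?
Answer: 11700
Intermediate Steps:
-26*(-11 - 14)*18 = -26*(-25)*18 = 650*18 = 11700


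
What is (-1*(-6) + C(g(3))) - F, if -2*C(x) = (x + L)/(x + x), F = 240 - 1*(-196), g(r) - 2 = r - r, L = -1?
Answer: -3441/8 ≈ -430.13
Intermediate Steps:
g(r) = 2 (g(r) = 2 + (r - r) = 2 + 0 = 2)
F = 436 (F = 240 + 196 = 436)
C(x) = -(-1 + x)/(4*x) (C(x) = -(x - 1)/(2*(x + x)) = -(-1 + x)/(2*(2*x)) = -(-1 + x)*1/(2*x)/2 = -(-1 + x)/(4*x))
(-1*(-6) + C(g(3))) - F = (-1*(-6) + (¼)*(1 - 1*2)/2) - 1*436 = (6 + (¼)*(½)*(1 - 2)) - 436 = (6 + (¼)*(½)*(-1)) - 436 = (6 - ⅛) - 436 = 47/8 - 436 = -3441/8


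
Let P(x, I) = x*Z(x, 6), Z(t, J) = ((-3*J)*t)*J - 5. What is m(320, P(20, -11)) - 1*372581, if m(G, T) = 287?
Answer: -372294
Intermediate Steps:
Z(t, J) = -5 - 3*t*J² (Z(t, J) = (-3*J*t)*J - 5 = -3*t*J² - 5 = -5 - 3*t*J²)
P(x, I) = x*(-5 - 108*x) (P(x, I) = x*(-5 - 3*x*6²) = x*(-5 - 3*x*36) = x*(-5 - 108*x))
m(320, P(20, -11)) - 1*372581 = 287 - 1*372581 = 287 - 372581 = -372294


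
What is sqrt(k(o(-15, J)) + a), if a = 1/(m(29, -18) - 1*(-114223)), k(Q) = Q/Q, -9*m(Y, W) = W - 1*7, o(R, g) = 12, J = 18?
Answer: sqrt(16513422583)/128504 ≈ 1.0000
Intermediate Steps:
m(Y, W) = 7/9 - W/9 (m(Y, W) = -(W - 1*7)/9 = -(W - 7)/9 = -(-7 + W)/9 = 7/9 - W/9)
k(Q) = 1
a = 9/1028032 (a = 1/((7/9 - 1/9*(-18)) - 1*(-114223)) = 1/((7/9 + 2) + 114223) = 1/(25/9 + 114223) = 1/(1028032/9) = 9/1028032 ≈ 8.7546e-6)
sqrt(k(o(-15, J)) + a) = sqrt(1 + 9/1028032) = sqrt(1028041/1028032) = sqrt(16513422583)/128504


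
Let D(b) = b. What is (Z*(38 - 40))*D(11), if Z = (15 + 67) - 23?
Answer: -1298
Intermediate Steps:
Z = 59 (Z = 82 - 23 = 59)
(Z*(38 - 40))*D(11) = (59*(38 - 40))*11 = (59*(-2))*11 = -118*11 = -1298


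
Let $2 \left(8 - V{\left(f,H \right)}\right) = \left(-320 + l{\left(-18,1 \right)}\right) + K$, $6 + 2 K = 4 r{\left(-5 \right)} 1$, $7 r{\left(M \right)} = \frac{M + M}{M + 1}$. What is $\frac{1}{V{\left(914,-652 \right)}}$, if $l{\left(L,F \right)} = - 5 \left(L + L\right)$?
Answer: $\frac{7}{554} \approx 0.012635$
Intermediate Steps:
$r{\left(M \right)} = \frac{2 M}{7 \left(1 + M\right)}$ ($r{\left(M \right)} = \frac{\left(M + M\right) \frac{1}{M + 1}}{7} = \frac{2 M \frac{1}{1 + M}}{7} = \frac{2 M}{7 \left(1 + M\right)}$)
$l{\left(L,F \right)} = - 10 L$ ($l{\left(L,F \right)} = - 5 \cdot 2 L = - 10 L$)
$K = - \frac{16}{7}$ ($K = -3 + \frac{4 \cdot \frac{2}{7} \left(-5\right) \frac{1}{1 - 5} \cdot 1}{2} = -3 + \frac{4 \cdot \frac{2}{7} \left(-5\right) \frac{1}{-4} \cdot 1}{2} = -3 + \frac{4 \cdot \frac{2}{7} \left(-5\right) \left(- \frac{1}{4}\right) 1}{2} = -3 + \frac{4 \cdot \frac{5}{14} \cdot 1}{2} = -3 + \frac{\frac{10}{7} \cdot 1}{2} = -3 + \frac{1}{2} \cdot \frac{10}{7} = -3 + \frac{5}{7} = - \frac{16}{7} \approx -2.2857$)
$V{\left(f,H \right)} = \frac{554}{7}$ ($V{\left(f,H \right)} = 8 - \frac{\left(-320 - -180\right) - \frac{16}{7}}{2} = 8 - \frac{\left(-320 + 180\right) - \frac{16}{7}}{2} = 8 - \frac{-140 - \frac{16}{7}}{2} = 8 - - \frac{498}{7} = 8 + \frac{498}{7} = \frac{554}{7}$)
$\frac{1}{V{\left(914,-652 \right)}} = \frac{1}{\frac{554}{7}} = \frac{7}{554}$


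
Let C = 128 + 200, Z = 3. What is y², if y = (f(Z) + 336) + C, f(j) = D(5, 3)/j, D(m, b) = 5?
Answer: 3988009/9 ≈ 4.4311e+5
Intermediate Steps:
C = 328
f(j) = 5/j
y = 1997/3 (y = (5/3 + 336) + 328 = 1013/3 + 328 = 1997/3 ≈ 665.67)
y² = (1997/3)² = 3988009/9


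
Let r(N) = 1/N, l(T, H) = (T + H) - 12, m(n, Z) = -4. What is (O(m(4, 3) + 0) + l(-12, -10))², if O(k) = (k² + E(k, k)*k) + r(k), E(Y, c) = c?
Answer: 81/16 ≈ 5.0625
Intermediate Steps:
l(T, H) = -12 + H + T (l(T, H) = (H + T) - 12 = -12 + H + T)
O(k) = 1/k + 2*k² (O(k) = (k² + k*k) + 1/k = (k² + k²) + 1/k = 2*k² + 1/k = 1/k + 2*k²)
(O(m(4, 3) + 0) + l(-12, -10))² = ((1 + 2*(-4 + 0)³)/(-4 + 0) + (-12 - 10 - 12))² = ((1 + 2*(-4)³)/(-4) - 34)² = (-(1 + 2*(-64))/4 - 34)² = (-(1 - 128)/4 - 34)² = (-¼*(-127) - 34)² = (127/4 - 34)² = (-9/4)² = 81/16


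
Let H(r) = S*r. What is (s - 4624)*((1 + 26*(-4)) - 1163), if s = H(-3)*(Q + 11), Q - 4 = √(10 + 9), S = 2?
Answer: 5967924 + 7596*√19 ≈ 6.0010e+6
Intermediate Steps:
H(r) = 2*r
Q = 4 + √19 (Q = 4 + √(10 + 9) = 4 + √19 ≈ 8.3589)
s = -90 - 6*√19 (s = (2*(-3))*((4 + √19) + 11) = -6*(15 + √19) = -90 - 6*√19 ≈ -116.15)
(s - 4624)*((1 + 26*(-4)) - 1163) = ((-90 - 6*√19) - 4624)*((1 + 26*(-4)) - 1163) = (-4714 - 6*√19)*((1 - 104) - 1163) = (-4714 - 6*√19)*(-103 - 1163) = (-4714 - 6*√19)*(-1266) = 5967924 + 7596*√19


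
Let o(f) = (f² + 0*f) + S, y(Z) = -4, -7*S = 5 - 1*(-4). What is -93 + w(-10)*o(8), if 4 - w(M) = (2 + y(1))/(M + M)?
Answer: 10611/70 ≈ 151.59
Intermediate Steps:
S = -9/7 (S = -(5 - 1*(-4))/7 = -(5 + 4)/7 = -⅐*9 = -9/7 ≈ -1.2857)
o(f) = -9/7 + f² (o(f) = (f² + 0*f) - 9/7 = (f² + 0) - 9/7 = f² - 9/7 = -9/7 + f²)
w(M) = 4 + 1/M (w(M) = 4 - (2 - 4)/(M + M) = 4 - (-2)/(2*M) = 4 - (-2)*1/(2*M) = 4 - (-1)/M = 4 + 1/M)
-93 + w(-10)*o(8) = -93 + (4 + 1/(-10))*(-9/7 + 8²) = -93 + (4 - ⅒)*(-9/7 + 64) = -93 + (39/10)*(439/7) = -93 + 17121/70 = 10611/70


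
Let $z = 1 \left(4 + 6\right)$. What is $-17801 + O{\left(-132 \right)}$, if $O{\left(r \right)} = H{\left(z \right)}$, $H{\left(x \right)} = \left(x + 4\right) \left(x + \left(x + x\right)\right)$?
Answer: $-17381$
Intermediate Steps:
$z = 10$ ($z = 1 \cdot 10 = 10$)
$H{\left(x \right)} = 3 x \left(4 + x\right)$ ($H{\left(x \right)} = \left(4 + x\right) \left(x + 2 x\right) = \left(4 + x\right) 3 x = 3 x \left(4 + x\right)$)
$O{\left(r \right)} = 420$ ($O{\left(r \right)} = 3 \cdot 10 \left(4 + 10\right) = 3 \cdot 10 \cdot 14 = 420$)
$-17801 + O{\left(-132 \right)} = -17801 + 420 = -17381$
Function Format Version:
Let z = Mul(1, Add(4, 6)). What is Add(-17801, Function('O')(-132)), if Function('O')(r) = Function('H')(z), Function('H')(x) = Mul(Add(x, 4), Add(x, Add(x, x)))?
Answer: -17381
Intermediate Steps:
z = 10 (z = Mul(1, 10) = 10)
Function('H')(x) = Mul(3, x, Add(4, x)) (Function('H')(x) = Mul(Add(4, x), Add(x, Mul(2, x))) = Mul(Add(4, x), Mul(3, x)) = Mul(3, x, Add(4, x)))
Function('O')(r) = 420 (Function('O')(r) = Mul(3, 10, Add(4, 10)) = Mul(3, 10, 14) = 420)
Add(-17801, Function('O')(-132)) = Add(-17801, 420) = -17381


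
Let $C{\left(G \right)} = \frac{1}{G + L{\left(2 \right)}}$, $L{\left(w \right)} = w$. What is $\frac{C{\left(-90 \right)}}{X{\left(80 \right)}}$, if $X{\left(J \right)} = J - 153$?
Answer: $\frac{1}{6424} \approx 0.00015567$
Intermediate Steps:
$X{\left(J \right)} = -153 + J$ ($X{\left(J \right)} = J - 153 = -153 + J$)
$C{\left(G \right)} = \frac{1}{2 + G}$ ($C{\left(G \right)} = \frac{1}{G + 2} = \frac{1}{2 + G}$)
$\frac{C{\left(-90 \right)}}{X{\left(80 \right)}} = \frac{1}{\left(2 - 90\right) \left(-153 + 80\right)} = \frac{1}{\left(-88\right) \left(-73\right)} = \left(- \frac{1}{88}\right) \left(- \frac{1}{73}\right) = \frac{1}{6424}$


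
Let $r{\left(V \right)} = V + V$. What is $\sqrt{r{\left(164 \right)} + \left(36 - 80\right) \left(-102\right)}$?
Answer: $4 \sqrt{301} \approx 69.397$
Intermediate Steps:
$r{\left(V \right)} = 2 V$
$\sqrt{r{\left(164 \right)} + \left(36 - 80\right) \left(-102\right)} = \sqrt{2 \cdot 164 + \left(36 - 80\right) \left(-102\right)} = \sqrt{328 - -4488} = \sqrt{328 + 4488} = \sqrt{4816} = 4 \sqrt{301}$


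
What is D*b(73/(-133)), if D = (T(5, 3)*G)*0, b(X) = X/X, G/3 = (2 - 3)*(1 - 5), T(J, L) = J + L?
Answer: 0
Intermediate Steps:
G = 12 (G = 3*((2 - 3)*(1 - 5)) = 3*(-1*(-4)) = 3*4 = 12)
b(X) = 1
D = 0 (D = ((5 + 3)*12)*0 = (8*12)*0 = 96*0 = 0)
D*b(73/(-133)) = 0*1 = 0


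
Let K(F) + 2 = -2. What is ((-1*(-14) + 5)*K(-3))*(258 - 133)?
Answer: -9500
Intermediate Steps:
K(F) = -4 (K(F) = -2 - 2 = -4)
((-1*(-14) + 5)*K(-3))*(258 - 133) = ((-1*(-14) + 5)*(-4))*(258 - 133) = ((14 + 5)*(-4))*125 = (19*(-4))*125 = -76*125 = -9500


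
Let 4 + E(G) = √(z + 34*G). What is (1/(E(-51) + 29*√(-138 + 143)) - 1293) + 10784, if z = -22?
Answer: (-37963 + 275239*√5 + 18982*I*√439)/(-4 + 29*√5 + 2*I*√439) ≈ 9491.0 - 0.007679*I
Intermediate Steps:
E(G) = -4 + √(-22 + 34*G)
(1/(E(-51) + 29*√(-138 + 143)) - 1293) + 10784 = (1/((-4 + √(-22 + 34*(-51))) + 29*√(-138 + 143)) - 1293) + 10784 = (1/((-4 + √(-22 - 1734)) + 29*√5) - 1293) + 10784 = (1/((-4 + √(-1756)) + 29*√5) - 1293) + 10784 = (1/((-4 + 2*I*√439) + 29*√5) - 1293) + 10784 = (1/(-4 + 29*√5 + 2*I*√439) - 1293) + 10784 = (-1293 + 1/(-4 + 29*√5 + 2*I*√439)) + 10784 = 9491 + 1/(-4 + 29*√5 + 2*I*√439)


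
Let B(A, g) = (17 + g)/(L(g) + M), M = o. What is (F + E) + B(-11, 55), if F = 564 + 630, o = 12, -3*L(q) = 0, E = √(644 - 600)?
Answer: 1200 + 2*√11 ≈ 1206.6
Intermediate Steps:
E = 2*√11 (E = √44 = 2*√11 ≈ 6.6332)
L(q) = 0 (L(q) = -⅓*0 = 0)
M = 12
F = 1194
B(A, g) = 17/12 + g/12 (B(A, g) = (17 + g)/(0 + 12) = (17 + g)/12 = (17 + g)*(1/12) = 17/12 + g/12)
(F + E) + B(-11, 55) = (1194 + 2*√11) + (17/12 + (1/12)*55) = (1194 + 2*√11) + (17/12 + 55/12) = (1194 + 2*√11) + 6 = 1200 + 2*√11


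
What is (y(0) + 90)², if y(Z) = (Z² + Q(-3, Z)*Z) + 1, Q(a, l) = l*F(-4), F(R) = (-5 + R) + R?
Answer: 8281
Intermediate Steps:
F(R) = -5 + 2*R
Q(a, l) = -13*l (Q(a, l) = l*(-5 + 2*(-4)) = l*(-5 - 8) = l*(-13) = -13*l)
y(Z) = 1 - 12*Z² (y(Z) = (Z² + (-13*Z)*Z) + 1 = (Z² - 13*Z²) + 1 = -12*Z² + 1 = 1 - 12*Z²)
(y(0) + 90)² = ((1 - 12*0²) + 90)² = ((1 - 12*0) + 90)² = ((1 + 0) + 90)² = (1 + 90)² = 91² = 8281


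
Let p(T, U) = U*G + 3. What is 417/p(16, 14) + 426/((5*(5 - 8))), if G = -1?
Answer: -3647/55 ≈ -66.309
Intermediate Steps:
p(T, U) = 3 - U (p(T, U) = U*(-1) + 3 = -U + 3 = 3 - U)
417/p(16, 14) + 426/((5*(5 - 8))) = 417/(3 - 1*14) + 426/((5*(5 - 8))) = 417/(3 - 14) + 426/((5*(-3))) = 417/(-11) + 426/(-15) = 417*(-1/11) + 426*(-1/15) = -417/11 - 142/5 = -3647/55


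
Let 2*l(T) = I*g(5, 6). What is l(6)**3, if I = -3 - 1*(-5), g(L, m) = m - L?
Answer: 1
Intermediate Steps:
I = 2 (I = -3 + 5 = 2)
l(T) = 1 (l(T) = (2*(6 - 1*5))/2 = (2*(6 - 5))/2 = (2*1)/2 = (1/2)*2 = 1)
l(6)**3 = 1**3 = 1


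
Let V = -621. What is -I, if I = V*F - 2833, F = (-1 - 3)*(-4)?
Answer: 12769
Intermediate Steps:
F = 16 (F = -4*(-4) = 16)
I = -12769 (I = -621*16 - 2833 = -9936 - 2833 = -12769)
-I = -1*(-12769) = 12769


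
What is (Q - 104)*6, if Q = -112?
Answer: -1296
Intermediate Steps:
(Q - 104)*6 = (-112 - 104)*6 = -216*6 = -1296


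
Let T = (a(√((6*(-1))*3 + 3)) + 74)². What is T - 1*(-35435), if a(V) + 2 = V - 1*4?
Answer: 40044 + 136*I*√15 ≈ 40044.0 + 526.73*I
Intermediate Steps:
a(V) = -6 + V (a(V) = -2 + (V - 1*4) = -2 + (V - 4) = -2 + (-4 + V) = -6 + V)
T = (68 + I*√15)² (T = ((-6 + √((6*(-1))*3 + 3)) + 74)² = ((-6 + √(-6*3 + 3)) + 74)² = ((-6 + √(-18 + 3)) + 74)² = ((-6 + √(-15)) + 74)² = ((-6 + I*√15) + 74)² = (68 + I*√15)² ≈ 4609.0 + 526.73*I)
T - 1*(-35435) = (68 + I*√15)² - 1*(-35435) = (68 + I*√15)² + 35435 = 35435 + (68 + I*√15)²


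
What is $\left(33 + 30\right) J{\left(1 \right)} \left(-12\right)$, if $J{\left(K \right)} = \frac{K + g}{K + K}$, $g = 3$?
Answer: $-1512$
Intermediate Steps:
$J{\left(K \right)} = \frac{3 + K}{2 K}$ ($J{\left(K \right)} = \frac{K + 3}{K + K} = \frac{3 + K}{2 K}$)
$\left(33 + 30\right) J{\left(1 \right)} \left(-12\right) = \left(33 + 30\right) \frac{3 + 1}{2 \cdot 1} \left(-12\right) = 63 \cdot \frac{1}{2} \cdot 1 \cdot 4 \left(-12\right) = 63 \cdot 2 \left(-12\right) = 63 \left(-24\right) = -1512$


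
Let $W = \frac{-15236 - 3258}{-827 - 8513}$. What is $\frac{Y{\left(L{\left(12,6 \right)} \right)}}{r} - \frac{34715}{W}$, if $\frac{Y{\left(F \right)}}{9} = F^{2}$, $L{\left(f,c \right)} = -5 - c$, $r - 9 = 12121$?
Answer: $- \frac{1966494006517}{112166110} \approx -17532.0$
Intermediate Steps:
$r = 12130$ ($r = 9 + 12121 = 12130$)
$W = \frac{9247}{4670}$ ($W = - \frac{18494}{-9340} = \left(-18494\right) \left(- \frac{1}{9340}\right) = \frac{9247}{4670} \approx 1.9801$)
$Y{\left(F \right)} = 9 F^{2}$
$\frac{Y{\left(L{\left(12,6 \right)} \right)}}{r} - \frac{34715}{W} = \frac{9 \left(-5 - 6\right)^{2}}{12130} - \frac{34715}{\frac{9247}{4670}} = 9 \left(-5 - 6\right)^{2} \cdot \frac{1}{12130} - \frac{162119050}{9247} = 9 \left(-11\right)^{2} \cdot \frac{1}{12130} - \frac{162119050}{9247} = 9 \cdot 121 \cdot \frac{1}{12130} - \frac{162119050}{9247} = 1089 \cdot \frac{1}{12130} - \frac{162119050}{9247} = \frac{1089}{12130} - \frac{162119050}{9247} = - \frac{1966494006517}{112166110}$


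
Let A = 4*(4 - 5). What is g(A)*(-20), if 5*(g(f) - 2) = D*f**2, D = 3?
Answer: -232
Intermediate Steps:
A = -4 (A = 4*(-1) = -4)
g(f) = 2 + 3*f**2/5 (g(f) = 2 + (3*f**2)/5 = 2 + 3*f**2/5)
g(A)*(-20) = (2 + (3/5)*(-4)**2)*(-20) = (2 + (3/5)*16)*(-20) = (2 + 48/5)*(-20) = (58/5)*(-20) = -232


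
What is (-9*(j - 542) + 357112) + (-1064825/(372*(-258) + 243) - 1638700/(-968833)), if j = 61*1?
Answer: 33524584493604074/92749289589 ≈ 3.6145e+5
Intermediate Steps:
j = 61
(-9*(j - 542) + 357112) + (-1064825/(372*(-258) + 243) - 1638700/(-968833)) = (-9*(61 - 542) + 357112) + (-1064825/(372*(-258) + 243) - 1638700/(-968833)) = (-9*(-481) + 357112) + (-1064825/(-95976 + 243) - 1638700*(-1/968833)) = (4329 + 357112) + (-1064825/(-95733) + 1638700/968833) = 361441 + (-1064825*(-1/95733) + 1638700/968833) = 361441 + (1064825/95733 + 1638700/968833) = 361441 + 1188515266325/92749289589 = 33524584493604074/92749289589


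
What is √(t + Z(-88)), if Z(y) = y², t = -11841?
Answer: I*√4097 ≈ 64.008*I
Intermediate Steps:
√(t + Z(-88)) = √(-11841 + (-88)²) = √(-11841 + 7744) = √(-4097) = I*√4097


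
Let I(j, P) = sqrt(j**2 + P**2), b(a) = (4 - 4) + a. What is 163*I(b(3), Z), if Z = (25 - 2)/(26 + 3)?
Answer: 163*sqrt(8098)/29 ≈ 505.80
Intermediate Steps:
b(a) = a (b(a) = 0 + a = a)
Z = 23/29 ≈ 0.79310
I(j, P) = sqrt(P**2 + j**2)
163*I(b(3), Z) = 163*sqrt((23/29)**2 + 3**2) = 163*sqrt(529/841 + 9) = 163*sqrt(8098/841) = 163*(sqrt(8098)/29) = 163*sqrt(8098)/29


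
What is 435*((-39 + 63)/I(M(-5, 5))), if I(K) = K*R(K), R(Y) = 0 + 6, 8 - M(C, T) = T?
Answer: 580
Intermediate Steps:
M(C, T) = 8 - T
R(Y) = 6
I(K) = 6*K (I(K) = K*6 = 6*K)
435*((-39 + 63)/I(M(-5, 5))) = 435*((-39 + 63)/((6*(8 - 1*5)))) = 435*(24/((6*(8 - 5)))) = 435*(24/((6*3))) = 435*(24/18) = 435*(24*(1/18)) = 435*(4/3) = 580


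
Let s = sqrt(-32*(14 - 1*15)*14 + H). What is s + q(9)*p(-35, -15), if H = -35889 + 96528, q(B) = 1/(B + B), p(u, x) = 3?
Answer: 1/6 + sqrt(61087) ≈ 247.32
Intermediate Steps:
q(B) = 1/(2*B)
H = 60639
s = sqrt(61087) (s = sqrt(-32*(14 - 1*15)*14 + 60639) = sqrt(-32*(14 - 15)*14 + 60639) = sqrt(-32*(-1)*14 + 60639) = sqrt(32*14 + 60639) = sqrt(448 + 60639) = sqrt(61087) ≈ 247.16)
s + q(9)*p(-35, -15) = sqrt(61087) + ((1/2)/9)*3 = sqrt(61087) + ((1/2)*(1/9))*3 = sqrt(61087) + (1/18)*3 = sqrt(61087) + 1/6 = 1/6 + sqrt(61087)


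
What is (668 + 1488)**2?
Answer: 4648336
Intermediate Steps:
(668 + 1488)**2 = 2156**2 = 4648336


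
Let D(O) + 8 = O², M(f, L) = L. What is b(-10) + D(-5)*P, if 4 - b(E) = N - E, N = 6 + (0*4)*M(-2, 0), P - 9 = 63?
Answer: 1212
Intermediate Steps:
P = 72 (P = 9 + 63 = 72)
D(O) = -8 + O²
N = 6 (N = 6 + (0*4)*0 = 6 + 0*0 = 6 + 0 = 6)
b(E) = -2 + E (b(E) = 4 - (6 - E) = 4 + (-6 + E) = -2 + E)
b(-10) + D(-5)*P = (-2 - 10) + (-8 + (-5)²)*72 = -12 + (-8 + 25)*72 = -12 + 17*72 = -12 + 1224 = 1212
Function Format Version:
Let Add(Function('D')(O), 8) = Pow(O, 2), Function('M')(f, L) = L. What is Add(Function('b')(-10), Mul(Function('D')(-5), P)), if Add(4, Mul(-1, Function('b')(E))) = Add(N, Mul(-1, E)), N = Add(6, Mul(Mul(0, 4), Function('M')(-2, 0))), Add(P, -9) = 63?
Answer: 1212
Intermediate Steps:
P = 72 (P = Add(9, 63) = 72)
Function('D')(O) = Add(-8, Pow(O, 2))
N = 6 (N = Add(6, Mul(Mul(0, 4), 0)) = Add(6, Mul(0, 0)) = Add(6, 0) = 6)
Function('b')(E) = Add(-2, E) (Function('b')(E) = Add(4, Mul(-1, Add(6, Mul(-1, E)))) = Add(4, Add(-6, E)) = Add(-2, E))
Add(Function('b')(-10), Mul(Function('D')(-5), P)) = Add(Add(-2, -10), Mul(Add(-8, Pow(-5, 2)), 72)) = Add(-12, Mul(Add(-8, 25), 72)) = Add(-12, Mul(17, 72)) = Add(-12, 1224) = 1212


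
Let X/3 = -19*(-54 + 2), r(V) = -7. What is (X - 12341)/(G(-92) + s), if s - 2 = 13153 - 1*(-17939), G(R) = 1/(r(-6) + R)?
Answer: -928323/3078305 ≈ -0.30157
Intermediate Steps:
X = 2964 (X = 3*(-19*(-54 + 2)) = 3*(-19*(-52)) = 3*988 = 2964)
G(R) = 1/(-7 + R)
s = 31094 (s = 2 + (13153 - 1*(-17939)) = 2 + (13153 + 17939) = 2 + 31092 = 31094)
(X - 12341)/(G(-92) + s) = (2964 - 12341)/(1/(-7 - 92) + 31094) = -9377/(1/(-99) + 31094) = -9377/(-1/99 + 31094) = -9377/3078305/99 = -9377*99/3078305 = -928323/3078305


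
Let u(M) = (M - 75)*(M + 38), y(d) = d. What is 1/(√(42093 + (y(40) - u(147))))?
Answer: √28813/28813 ≈ 0.0058912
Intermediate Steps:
u(M) = (-75 + M)*(38 + M)
1/(√(42093 + (y(40) - u(147)))) = 1/(√(42093 + (40 - (-2850 + 147² - 37*147)))) = 1/(√(42093 + (40 - (-2850 + 21609 - 5439)))) = 1/(√(42093 + (40 - 1*13320))) = 1/(√(42093 + (40 - 13320))) = 1/(√(42093 - 13280)) = 1/(√28813) = √28813/28813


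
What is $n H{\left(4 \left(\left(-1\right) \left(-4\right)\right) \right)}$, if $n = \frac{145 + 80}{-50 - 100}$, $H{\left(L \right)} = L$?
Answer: $-24$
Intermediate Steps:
$n = - \frac{3}{2}$ ($n = \frac{225}{-150} = 225 \left(- \frac{1}{150}\right) = - \frac{3}{2} \approx -1.5$)
$n H{\left(4 \left(\left(-1\right) \left(-4\right)\right) \right)} = - \frac{3 \cdot 4 \left(\left(-1\right) \left(-4\right)\right)}{2} = - \frac{3 \cdot 4 \cdot 4}{2} = \left(- \frac{3}{2}\right) 16 = -24$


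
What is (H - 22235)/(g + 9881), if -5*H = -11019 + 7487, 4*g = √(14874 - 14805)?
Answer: -17017927728/7810732535 + 430572*√69/7810732535 ≈ -2.1783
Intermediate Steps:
g = √69/4 (g = √(14874 - 14805)/4 = √69/4 ≈ 2.0767)
H = 3532/5 (H = -(-11019 + 7487)/5 = -⅕*(-3532) = 3532/5 ≈ 706.40)
(H - 22235)/(g + 9881) = (3532/5 - 22235)/(√69/4 + 9881) = -107643/(5*(9881 + √69/4))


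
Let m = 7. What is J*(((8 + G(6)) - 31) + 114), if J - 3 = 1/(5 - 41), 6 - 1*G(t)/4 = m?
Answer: 3103/12 ≈ 258.58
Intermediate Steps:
G(t) = -4 (G(t) = 24 - 4*7 = 24 - 28 = -4)
J = 107/36 (J = 3 + 1/(5 - 41) = 3 + 1/(-36) = 3 - 1/36 = 107/36 ≈ 2.9722)
J*(((8 + G(6)) - 31) + 114) = 107*(((8 - 4) - 31) + 114)/36 = 107*((4 - 31) + 114)/36 = 107*(-27 + 114)/36 = (107/36)*87 = 3103/12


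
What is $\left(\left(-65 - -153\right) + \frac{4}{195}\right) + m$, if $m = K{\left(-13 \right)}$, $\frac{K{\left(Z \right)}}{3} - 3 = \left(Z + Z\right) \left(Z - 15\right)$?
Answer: $\frac{444799}{195} \approx 2281.0$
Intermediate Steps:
$K{\left(Z \right)} = 9 + 6 Z \left(-15 + Z\right)$ ($K{\left(Z \right)} = 9 + 3 \left(Z + Z\right) \left(Z - 15\right) = 9 + 3 \cdot 2 Z \left(-15 + Z\right) = 9 + 6 Z \left(-15 + Z\right)$)
$m = 2193$ ($m = 9 - -1170 + 6 \left(-13\right)^{2} = 9 + 1170 + 6 \cdot 169 = 9 + 1170 + 1014 = 2193$)
$\left(\left(-65 - -153\right) + \frac{4}{195}\right) + m = \left(\left(-65 - -153\right) + \frac{4}{195}\right) + 2193 = \left(\left(-65 + 153\right) + 4 \cdot \frac{1}{195}\right) + 2193 = \left(88 + \frac{4}{195}\right) + 2193 = \frac{17164}{195} + 2193 = \frac{444799}{195}$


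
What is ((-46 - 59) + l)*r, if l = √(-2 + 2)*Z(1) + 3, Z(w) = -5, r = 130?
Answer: -13260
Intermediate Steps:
l = 3 (l = √(-2 + 2)*(-5) + 3 = √0*(-5) + 3 = 0*(-5) + 3 = 0 + 3 = 3)
((-46 - 59) + l)*r = ((-46 - 59) + 3)*130 = (-105 + 3)*130 = -102*130 = -13260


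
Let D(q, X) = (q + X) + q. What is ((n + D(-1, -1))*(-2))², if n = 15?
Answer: 576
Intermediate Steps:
D(q, X) = X + 2*q (D(q, X) = (X + q) + q = X + 2*q)
((n + D(-1, -1))*(-2))² = ((15 + (-1 + 2*(-1)))*(-2))² = ((15 + (-1 - 2))*(-2))² = ((15 - 3)*(-2))² = (12*(-2))² = (-24)² = 576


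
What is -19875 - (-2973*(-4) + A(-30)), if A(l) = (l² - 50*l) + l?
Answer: -34137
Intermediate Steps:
A(l) = l² - 49*l
-19875 - (-2973*(-4) + A(-30)) = -19875 - (-2973*(-4) - 30*(-49 - 30)) = -19875 - (11892 - 30*(-79)) = -19875 - (11892 + 2370) = -19875 - 1*14262 = -19875 - 14262 = -34137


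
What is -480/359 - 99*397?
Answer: -14110257/359 ≈ -39304.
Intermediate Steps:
-480/359 - 99*397 = -480*1/359 - 39303 = -480/359 - 39303 = -14110257/359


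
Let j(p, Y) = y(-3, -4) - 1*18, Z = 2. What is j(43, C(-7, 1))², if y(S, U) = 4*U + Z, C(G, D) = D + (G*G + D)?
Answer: 1024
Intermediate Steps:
C(G, D) = G² + 2*D (C(G, D) = D + (G² + D) = D + (D + G²) = G² + 2*D)
y(S, U) = 2 + 4*U (y(S, U) = 4*U + 2 = 2 + 4*U)
j(p, Y) = -32 (j(p, Y) = (2 + 4*(-4)) - 1*18 = (2 - 16) - 18 = -14 - 18 = -32)
j(43, C(-7, 1))² = (-32)² = 1024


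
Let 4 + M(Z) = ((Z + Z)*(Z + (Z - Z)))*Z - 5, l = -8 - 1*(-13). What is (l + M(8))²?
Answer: 1040400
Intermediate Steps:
l = 5 (l = -8 + 13 = 5)
M(Z) = -9 + 2*Z³ (M(Z) = -4 + (((Z + Z)*(Z + (Z - Z)))*Z - 5) = -4 + (((2*Z)*(Z + 0))*Z - 5) = -4 + (((2*Z)*Z)*Z - 5) = -4 + ((2*Z²)*Z - 5) = -4 + (2*Z³ - 5) = -4 + (-5 + 2*Z³) = -9 + 2*Z³)
(l + M(8))² = (5 + (-9 + 2*8³))² = (5 + (-9 + 2*512))² = (5 + (-9 + 1024))² = (5 + 1015)² = 1020² = 1040400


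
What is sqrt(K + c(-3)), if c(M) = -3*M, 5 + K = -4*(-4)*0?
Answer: 2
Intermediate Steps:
K = -5 (K = -5 - 4*(-4)*0 = -5 + 16*0 = -5 + 0 = -5)
sqrt(K + c(-3)) = sqrt(-5 - 3*(-3)) = sqrt(-5 + 9) = sqrt(4) = 2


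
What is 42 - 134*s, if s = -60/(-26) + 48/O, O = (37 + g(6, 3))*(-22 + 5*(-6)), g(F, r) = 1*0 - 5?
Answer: -13695/52 ≈ -263.37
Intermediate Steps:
g(F, r) = -5 (g(F, r) = 0 - 5 = -5)
O = -1664 (O = (37 - 5)*(-22 + 5*(-6)) = 32*(-22 - 30) = 32*(-52) = -1664)
s = 237/104 (s = -60/(-26) + 48/(-1664) = -60*(-1/26) + 48*(-1/1664) = 30/13 - 3/104 = 237/104 ≈ 2.2788)
42 - 134*s = 42 - 134*237/104 = 42 - 15879/52 = -13695/52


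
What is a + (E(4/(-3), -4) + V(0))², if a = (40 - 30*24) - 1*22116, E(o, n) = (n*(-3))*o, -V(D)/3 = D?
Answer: -22540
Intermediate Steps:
V(D) = -3*D
E(o, n) = -3*n*o (E(o, n) = (-3*n)*o = -3*n*o)
a = -22796 (a = (40 - 720) - 22116 = -680 - 22116 = -22796)
a + (E(4/(-3), -4) + V(0))² = -22796 + (-3*(-4)*4/(-3) - 3*0)² = -22796 + (-3*(-4)*4*(-⅓) + 0)² = -22796 + (-3*(-4)*(-4/3) + 0)² = -22796 + (-16 + 0)² = -22796 + (-16)² = -22796 + 256 = -22540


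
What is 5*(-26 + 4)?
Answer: -110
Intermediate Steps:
5*(-26 + 4) = 5*(-22) = -110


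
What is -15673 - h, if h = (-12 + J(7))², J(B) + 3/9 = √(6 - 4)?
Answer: -142444/9 + 74*√2/3 ≈ -15792.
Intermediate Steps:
J(B) = -⅓ + √2 (J(B) = -⅓ + √(6 - 4) = -⅓ + √2)
h = (-37/3 + √2)² (h = (-12 + (-⅓ + √2))² = (-37/3 + √2)² ≈ 119.23)
-15673 - h = -15673 - (1387/9 - 74*√2/3) = -15673 + (-1387/9 + 74*√2/3) = -142444/9 + 74*√2/3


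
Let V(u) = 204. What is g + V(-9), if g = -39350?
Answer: -39146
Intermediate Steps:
g + V(-9) = -39350 + 204 = -39146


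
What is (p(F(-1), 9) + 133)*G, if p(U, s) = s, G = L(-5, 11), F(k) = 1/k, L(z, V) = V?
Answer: 1562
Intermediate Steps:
F(k) = 1/k
G = 11
(p(F(-1), 9) + 133)*G = (9 + 133)*11 = 142*11 = 1562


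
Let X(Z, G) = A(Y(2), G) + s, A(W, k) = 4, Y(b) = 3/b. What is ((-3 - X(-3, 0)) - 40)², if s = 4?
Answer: 2601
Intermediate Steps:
X(Z, G) = 8 (X(Z, G) = 4 + 4 = 8)
((-3 - X(-3, 0)) - 40)² = ((-3 - 1*8) - 40)² = ((-3 - 8) - 40)² = (-11 - 40)² = (-51)² = 2601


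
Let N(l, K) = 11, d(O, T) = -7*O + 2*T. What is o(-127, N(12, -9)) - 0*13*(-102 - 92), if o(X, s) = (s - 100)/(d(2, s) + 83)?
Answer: -89/91 ≈ -0.97802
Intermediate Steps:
o(X, s) = (-100 + s)/(69 + 2*s) (o(X, s) = (s - 100)/((-7*2 + 2*s) + 83) = (-100 + s)/((-14 + 2*s) + 83) = (-100 + s)/(69 + 2*s))
o(-127, N(12, -9)) - 0*13*(-102 - 92) = (-100 + 11)/(69 + 2*11) - 0*13*(-102 - 92) = -89/(69 + 22) - 0*(-194) = -89/91 - 1*0 = (1/91)*(-89) + 0 = -89/91 + 0 = -89/91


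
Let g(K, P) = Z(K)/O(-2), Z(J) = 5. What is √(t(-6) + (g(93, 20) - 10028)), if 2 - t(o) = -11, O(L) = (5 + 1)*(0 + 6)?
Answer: I*√360535/6 ≈ 100.07*I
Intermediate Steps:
O(L) = 36 (O(L) = 6*6 = 36)
t(o) = 13 (t(o) = 2 - 1*(-11) = 2 + 11 = 13)
g(K, P) = 5/36
√(t(-6) + (g(93, 20) - 10028)) = √(13 + (5/36 - 10028)) = √(13 - 361003/36) = √(-360535/36) = I*√360535/6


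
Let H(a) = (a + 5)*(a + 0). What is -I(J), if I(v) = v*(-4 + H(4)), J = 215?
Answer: -6880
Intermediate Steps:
H(a) = a*(5 + a) (H(a) = (5 + a)*a = a*(5 + a))
I(v) = 32*v (I(v) = v*(-4 + 4*(5 + 4)) = v*(-4 + 4*9) = v*(-4 + 36) = v*32 = 32*v)
-I(J) = -32*215 = -1*6880 = -6880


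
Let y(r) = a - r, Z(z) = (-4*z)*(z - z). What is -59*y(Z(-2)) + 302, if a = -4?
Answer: 538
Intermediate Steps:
Z(z) = 0 (Z(z) = -4*z*0 = 0)
y(r) = -4 - r
-59*y(Z(-2)) + 302 = -59*(-4 - 1*0) + 302 = -59*(-4 + 0) + 302 = -59*(-4) + 302 = 236 + 302 = 538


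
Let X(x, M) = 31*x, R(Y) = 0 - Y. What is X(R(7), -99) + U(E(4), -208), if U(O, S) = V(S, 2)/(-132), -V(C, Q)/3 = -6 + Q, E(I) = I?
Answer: -2388/11 ≈ -217.09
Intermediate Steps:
V(C, Q) = 18 - 3*Q (V(C, Q) = -3*(-6 + Q) = 18 - 3*Q)
R(Y) = -Y
U(O, S) = -1/11 (U(O, S) = (18 - 3*2)/(-132) = (18 - 6)*(-1/132) = 12*(-1/132) = -1/11)
X(R(7), -99) + U(E(4), -208) = 31*(-1*7) - 1/11 = 31*(-7) - 1/11 = -217 - 1/11 = -2388/11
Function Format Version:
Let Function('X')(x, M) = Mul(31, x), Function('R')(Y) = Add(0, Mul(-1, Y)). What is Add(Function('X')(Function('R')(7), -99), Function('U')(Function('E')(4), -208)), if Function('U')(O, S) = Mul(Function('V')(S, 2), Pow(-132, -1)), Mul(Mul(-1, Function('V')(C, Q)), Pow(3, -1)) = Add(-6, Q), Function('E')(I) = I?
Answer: Rational(-2388, 11) ≈ -217.09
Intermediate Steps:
Function('V')(C, Q) = Add(18, Mul(-3, Q)) (Function('V')(C, Q) = Mul(-3, Add(-6, Q)) = Add(18, Mul(-3, Q)))
Function('R')(Y) = Mul(-1, Y)
Function('U')(O, S) = Rational(-1, 11) (Function('U')(O, S) = Mul(Add(18, Mul(-3, 2)), Pow(-132, -1)) = Mul(Add(18, -6), Rational(-1, 132)) = Mul(12, Rational(-1, 132)) = Rational(-1, 11))
Add(Function('X')(Function('R')(7), -99), Function('U')(Function('E')(4), -208)) = Add(Mul(31, Mul(-1, 7)), Rational(-1, 11)) = Add(Mul(31, -7), Rational(-1, 11)) = Add(-217, Rational(-1, 11)) = Rational(-2388, 11)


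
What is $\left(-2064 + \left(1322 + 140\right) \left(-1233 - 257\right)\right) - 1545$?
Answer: $-2181989$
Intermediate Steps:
$\left(-2064 + \left(1322 + 140\right) \left(-1233 - 257\right)\right) - 1545 = \left(-2064 + 1462 \left(-1233 - 257\right)\right) - 1545 = \left(-2064 + 1462 \left(-1490\right)\right) - 1545 = \left(-2064 - 2178380\right) - 1545 = -2180444 - 1545 = -2181989$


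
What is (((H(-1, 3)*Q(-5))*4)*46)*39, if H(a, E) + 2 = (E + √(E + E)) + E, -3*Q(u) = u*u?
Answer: -239200 - 59800*√6 ≈ -3.8568e+5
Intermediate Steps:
Q(u) = -u²/3 (Q(u) = -u*u/3 = -u²/3)
H(a, E) = -2 + 2*E + √2*√E (H(a, E) = -2 + ((E + √(E + E)) + E) = -2 + ((E + √(2*E)) + E) = -2 + ((E + √2*√E) + E) = -2 + (2*E + √2*√E) = -2 + 2*E + √2*√E)
(((H(-1, 3)*Q(-5))*4)*46)*39 = ((((-2 + 2*3 + √2*√3)*(-⅓*(-5)²))*4)*46)*39 = ((((-2 + 6 + √6)*(-⅓*25))*4)*46)*39 = ((((4 + √6)*(-25/3))*4)*46)*39 = (((-100/3 - 25*√6/3)*4)*46)*39 = ((-400/3 - 100*√6/3)*46)*39 = (-18400/3 - 4600*√6/3)*39 = -239200 - 59800*√6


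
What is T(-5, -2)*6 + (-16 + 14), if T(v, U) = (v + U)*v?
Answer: 208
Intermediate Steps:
T(v, U) = v*(U + v) (T(v, U) = (U + v)*v = v*(U + v))
T(-5, -2)*6 + (-16 + 14) = -5*(-2 - 5)*6 + (-16 + 14) = -5*(-7)*6 - 2 = 35*6 - 2 = 210 - 2 = 208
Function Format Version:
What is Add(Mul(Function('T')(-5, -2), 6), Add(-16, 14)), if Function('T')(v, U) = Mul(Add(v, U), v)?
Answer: 208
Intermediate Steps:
Function('T')(v, U) = Mul(v, Add(U, v)) (Function('T')(v, U) = Mul(Add(U, v), v) = Mul(v, Add(U, v)))
Add(Mul(Function('T')(-5, -2), 6), Add(-16, 14)) = Add(Mul(Mul(-5, Add(-2, -5)), 6), Add(-16, 14)) = Add(Mul(Mul(-5, -7), 6), -2) = Add(Mul(35, 6), -2) = Add(210, -2) = 208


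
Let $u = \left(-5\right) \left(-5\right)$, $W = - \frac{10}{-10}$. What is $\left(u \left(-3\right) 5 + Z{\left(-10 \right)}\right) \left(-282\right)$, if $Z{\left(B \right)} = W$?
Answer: $105468$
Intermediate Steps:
$W = 1$ ($W = \left(-10\right) \left(- \frac{1}{10}\right) = 1$)
$u = 25$
$Z{\left(B \right)} = 1$
$\left(u \left(-3\right) 5 + Z{\left(-10 \right)}\right) \left(-282\right) = \left(25 \left(-3\right) 5 + 1\right) \left(-282\right) = \left(\left(-75\right) 5 + 1\right) \left(-282\right) = \left(-375 + 1\right) \left(-282\right) = \left(-374\right) \left(-282\right) = 105468$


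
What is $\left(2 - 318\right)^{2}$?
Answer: $99856$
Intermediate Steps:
$\left(2 - 318\right)^{2} = \left(-316\right)^{2} = 99856$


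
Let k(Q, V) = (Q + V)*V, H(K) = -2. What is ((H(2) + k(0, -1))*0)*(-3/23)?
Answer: 0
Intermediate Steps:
k(Q, V) = V*(Q + V)
((H(2) + k(0, -1))*0)*(-3/23) = ((-2 - (0 - 1))*0)*(-3/23) = ((-2 - 1*(-1))*0)*(-3*1/23) = ((-2 + 1)*0)*(-3/23) = -1*0*(-3/23) = 0*(-3/23) = 0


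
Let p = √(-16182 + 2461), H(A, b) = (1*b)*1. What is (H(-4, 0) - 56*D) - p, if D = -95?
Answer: 5320 - I*√13721 ≈ 5320.0 - 117.14*I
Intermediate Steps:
H(A, b) = b (H(A, b) = b*1 = b)
p = I*√13721 (p = √(-13721) = I*√13721 ≈ 117.14*I)
(H(-4, 0) - 56*D) - p = (0 - 56*(-95)) - I*√13721 = (0 + 5320) - I*√13721 = 5320 - I*√13721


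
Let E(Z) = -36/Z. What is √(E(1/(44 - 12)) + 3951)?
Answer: 3*√311 ≈ 52.906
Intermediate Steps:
√(E(1/(44 - 12)) + 3951) = √(-36/(1/(44 - 12)) + 3951) = √(-36/(1/32) + 3951) = √(-36/1/32 + 3951) = √(-36*32 + 3951) = √(-1152 + 3951) = √2799 = 3*√311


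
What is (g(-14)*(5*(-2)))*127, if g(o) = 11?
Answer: -13970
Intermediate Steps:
(g(-14)*(5*(-2)))*127 = (11*(5*(-2)))*127 = (11*(-10))*127 = -110*127 = -13970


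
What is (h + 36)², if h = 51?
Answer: 7569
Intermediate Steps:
(h + 36)² = (51 + 36)² = 87² = 7569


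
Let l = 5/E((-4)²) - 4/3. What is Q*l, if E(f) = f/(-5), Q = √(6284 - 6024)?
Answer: -139*√65/24 ≈ -46.694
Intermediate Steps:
Q = 2*√65 (Q = √260 = 2*√65 ≈ 16.125)
E(f) = -f/5 (E(f) = f*(-⅕) = -f/5)
l = -139/48 (l = 5/((-⅕*(-4)²)) - 4/3 = 5/((-⅕*16)) - 4*⅓ = 5/(-16/5) - 4/3 = 5*(-5/16) - 4/3 = -25/16 - 4/3 = -139/48 ≈ -2.8958)
Q*l = (2*√65)*(-139/48) = -139*√65/24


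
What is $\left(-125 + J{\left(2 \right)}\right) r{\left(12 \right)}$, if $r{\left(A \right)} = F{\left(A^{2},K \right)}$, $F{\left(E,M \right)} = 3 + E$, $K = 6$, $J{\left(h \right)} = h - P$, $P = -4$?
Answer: $-17493$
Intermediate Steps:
$J{\left(h \right)} = 4 + h$ ($J{\left(h \right)} = h - -4 = h + 4 = 4 + h$)
$r{\left(A \right)} = 3 + A^{2}$
$\left(-125 + J{\left(2 \right)}\right) r{\left(12 \right)} = \left(-125 + \left(4 + 2\right)\right) \left(3 + 12^{2}\right) = \left(-125 + 6\right) \left(3 + 144\right) = \left(-119\right) 147 = -17493$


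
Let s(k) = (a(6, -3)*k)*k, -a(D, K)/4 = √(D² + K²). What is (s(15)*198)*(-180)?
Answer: 96228000*√5 ≈ 2.1517e+8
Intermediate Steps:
a(D, K) = -4*√(D² + K²)
s(k) = -12*√5*k² (s(k) = ((-4*√(6² + (-3)²))*k)*k = ((-4*√(36 + 9))*k)*k = ((-12*√5)*k)*k = (-12*k*√5)*k = -12*√5*k²)
(s(15)*198)*(-180) = (-12*√5*15²*198)*(-180) = (-12*√5*225*198)*(-180) = (-2700*√5*198)*(-180) = -534600*√5*(-180) = 96228000*√5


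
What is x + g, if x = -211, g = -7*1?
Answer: -218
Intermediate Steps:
g = -7
x + g = -211 - 7 = -218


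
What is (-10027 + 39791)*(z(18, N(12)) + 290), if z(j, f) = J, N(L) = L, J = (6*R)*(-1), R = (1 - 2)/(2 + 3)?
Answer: 43336384/5 ≈ 8.6673e+6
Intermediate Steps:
R = -⅕ (R = -1/5 = -1*⅕ = -⅕ ≈ -0.20000)
J = 6/5 (J = (6*(-⅕))*(-1) = -6/5*(-1) = 6/5 ≈ 1.2000)
z(j, f) = 6/5
(-10027 + 39791)*(z(18, N(12)) + 290) = (-10027 + 39791)*(6/5 + 290) = 29764*(1456/5) = 43336384/5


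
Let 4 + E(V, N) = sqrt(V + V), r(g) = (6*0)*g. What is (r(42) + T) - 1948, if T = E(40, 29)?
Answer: -1952 + 4*sqrt(5) ≈ -1943.1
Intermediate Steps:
r(g) = 0 (r(g) = 0*g = 0)
E(V, N) = -4 + sqrt(2)*sqrt(V) (E(V, N) = -4 + sqrt(V + V) = -4 + sqrt(2*V) = -4 + sqrt(2)*sqrt(V))
T = -4 + 4*sqrt(5) (T = -4 + sqrt(2)*sqrt(40) = -4 + sqrt(2)*(2*sqrt(10)) = -4 + 4*sqrt(5) ≈ 4.9443)
(r(42) + T) - 1948 = (0 + (-4 + 4*sqrt(5))) - 1948 = (-4 + 4*sqrt(5)) - 1948 = -1952 + 4*sqrt(5)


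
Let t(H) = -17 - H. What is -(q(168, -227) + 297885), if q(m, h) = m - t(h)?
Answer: -297843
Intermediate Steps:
q(m, h) = 17 + h + m (q(m, h) = m - (-17 - h) = m + (17 + h) = 17 + h + m)
-(q(168, -227) + 297885) = -((17 - 227 + 168) + 297885) = -(-42 + 297885) = -1*297843 = -297843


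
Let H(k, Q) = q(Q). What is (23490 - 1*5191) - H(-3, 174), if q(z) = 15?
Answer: 18284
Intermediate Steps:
H(k, Q) = 15
(23490 - 1*5191) - H(-3, 174) = (23490 - 1*5191) - 1*15 = (23490 - 5191) - 15 = 18299 - 15 = 18284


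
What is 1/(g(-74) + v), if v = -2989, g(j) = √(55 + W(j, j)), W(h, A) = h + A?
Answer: -2989/8934214 - I*√93/8934214 ≈ -0.00033456 - 1.0794e-6*I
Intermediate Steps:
W(h, A) = A + h
g(j) = √(55 + 2*j) (g(j) = √(55 + (j + j)) = √(55 + 2*j))
1/(g(-74) + v) = 1/(√(55 + 2*(-74)) - 2989) = 1/(√(55 - 148) - 2989) = 1/(√(-93) - 2989) = 1/(I*√93 - 2989) = 1/(-2989 + I*√93)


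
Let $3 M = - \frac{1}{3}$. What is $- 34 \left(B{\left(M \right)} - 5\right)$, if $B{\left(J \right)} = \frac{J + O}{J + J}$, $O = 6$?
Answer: $1071$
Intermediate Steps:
$M = - \frac{1}{9}$ ($M = \frac{\left(-1\right) \frac{1}{3}}{3} = \frac{1}{3} \left(- \frac{1}{3}\right) = - \frac{1}{9} \approx -0.11111$)
$B{\left(J \right)} = \frac{6 + J}{2 J}$ ($B{\left(J \right)} = \frac{J + 6}{J + J} = \frac{6 + J}{2 J}$)
$- 34 \left(B{\left(M \right)} - 5\right) = - 34 \left(\frac{6 - \frac{1}{9}}{2 \left(- \frac{1}{9}\right)} - 5\right) = - 34 \left(\frac{1}{2} \left(-9\right) \frac{53}{9} - 5\right) = - 34 \left(- \frac{53}{2} - 5\right) = \left(-34\right) \left(- \frac{63}{2}\right) = 1071$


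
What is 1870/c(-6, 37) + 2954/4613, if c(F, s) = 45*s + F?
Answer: 1932428/1093281 ≈ 1.7675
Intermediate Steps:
c(F, s) = F + 45*s
1870/c(-6, 37) + 2954/4613 = 1870/(-6 + 45*37) + 2954/4613 = 1870/(-6 + 1665) + 2954*(1/4613) = 1870/1659 + 422/659 = 1932428/1093281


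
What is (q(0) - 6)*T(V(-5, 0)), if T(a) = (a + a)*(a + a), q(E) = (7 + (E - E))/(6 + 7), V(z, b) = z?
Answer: -7100/13 ≈ -546.15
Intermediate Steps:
q(E) = 7/13 (q(E) = (7 + 0)/13 = 7*(1/13) = 7/13)
T(a) = 4*a**2 (T(a) = (2*a)*(2*a) = 4*a**2)
(q(0) - 6)*T(V(-5, 0)) = (7/13 - 6)*(4*(-5)**2) = -284*25/13 = -71/13*100 = -7100/13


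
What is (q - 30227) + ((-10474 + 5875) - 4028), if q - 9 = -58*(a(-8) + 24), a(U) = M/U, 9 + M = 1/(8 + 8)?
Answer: -2579315/64 ≈ -40302.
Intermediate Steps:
M = -143/16 (M = -9 + 1/(8 + 8) = -9 + 1/16 = -143/16 ≈ -8.9375)
a(U) = -143/(16*U)
q = -92659/64 (q = 9 - 58*(-143/16/(-8) + 24) = 9 - 58*(-143/16*(-1/8) + 24) = 9 - 58*(143/128 + 24) = 9 - 58*3215/128 = 9 - 93235/64 = -92659/64 ≈ -1447.8)
(q - 30227) + ((-10474 + 5875) - 4028) = (-92659/64 - 30227) + ((-10474 + 5875) - 4028) = -2027187/64 + (-4599 - 4028) = -2027187/64 - 8627 = -2579315/64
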